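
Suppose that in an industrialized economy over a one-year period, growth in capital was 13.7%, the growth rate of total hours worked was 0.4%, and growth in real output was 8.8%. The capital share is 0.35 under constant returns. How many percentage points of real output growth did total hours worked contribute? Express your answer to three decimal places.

0.260 percentage points

Labor's share = 1 − 0.35 = 0.65.
Contribution = share × growth = 0.65 × 0.4 = 0.26 pp.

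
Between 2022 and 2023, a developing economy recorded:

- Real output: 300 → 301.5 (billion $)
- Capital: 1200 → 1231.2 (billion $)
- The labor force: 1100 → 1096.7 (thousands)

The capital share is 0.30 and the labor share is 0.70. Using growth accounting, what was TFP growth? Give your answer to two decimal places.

-0.07%

Real output growth = (301.5 − 300) / 300 = 0.5%.
Capital growth = (1231.2 − 1200) / 1200 = 2.6%.
The labor force growth = (1096.7 − 1100) / 1100 = -0.3%.
Labor's share = 1 − 0.3 = 0.7.
Capital: 0.3 × 2.6 = 0.78 pp.
The labor force: 0.7 × (-0.3) = -0.21 pp.
TFP growth = 0.5 − 0.57 = -0.07%.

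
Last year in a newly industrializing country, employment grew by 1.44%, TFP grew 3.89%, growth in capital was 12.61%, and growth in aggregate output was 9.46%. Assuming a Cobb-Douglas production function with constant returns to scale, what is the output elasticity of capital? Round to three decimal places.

gY = gA + α·gK + (1−α)·gL, so gY − gA − gL = α(gK − gL).
9.46 − 3.89 − 1.44 = α × (12.61 − 1.44).
4.13 = 11.17 α, so α = 0.36974.

α = 0.370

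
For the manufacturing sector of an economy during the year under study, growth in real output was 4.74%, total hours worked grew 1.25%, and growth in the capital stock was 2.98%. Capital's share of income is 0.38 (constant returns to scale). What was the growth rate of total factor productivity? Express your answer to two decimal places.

Labor's share = 1 − 0.38 = 0.62.
The capital stock: 0.38 × 2.98 = 1.1324 pp.
Total hours worked: 0.62 × 1.25 = 0.775 pp.
TFP growth = 4.74 − 1.9074 = 2.8326%.

2.83%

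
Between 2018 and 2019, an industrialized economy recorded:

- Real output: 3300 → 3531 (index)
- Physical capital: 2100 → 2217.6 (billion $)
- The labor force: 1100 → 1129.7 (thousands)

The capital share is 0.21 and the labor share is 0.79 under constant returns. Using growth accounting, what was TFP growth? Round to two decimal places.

Real output growth = (3531 − 3300) / 3300 = 7%.
Physical capital growth = (2217.6 − 2100) / 2100 = 5.6%.
The labor force growth = (1129.7 − 1100) / 1100 = 2.7%.
Labor's share = 1 − 0.21 = 0.79.
Physical capital: 0.21 × 5.6 = 1.176 pp.
The labor force: 0.79 × 2.7 = 2.133 pp.
TFP growth = 7 − 3.309 = 3.691%.

TFP grew 3.69%.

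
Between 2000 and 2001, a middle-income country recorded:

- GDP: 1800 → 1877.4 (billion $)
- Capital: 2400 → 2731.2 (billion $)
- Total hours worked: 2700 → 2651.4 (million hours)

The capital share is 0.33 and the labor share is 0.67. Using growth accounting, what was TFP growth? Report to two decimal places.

0.95%

GDP growth = (1877.4 − 1800) / 1800 = 4.3%.
Capital growth = (2731.2 − 2400) / 2400 = 13.8%.
Total hours worked growth = (2651.4 − 2700) / 2700 = -1.8%.
Labor's share = 1 − 0.33 = 0.67.
Capital: 0.33 × 13.8 = 4.554 pp.
Total hours worked: 0.67 × (-1.8) = -1.206 pp.
TFP growth = 4.3 − 3.348 = 0.952%.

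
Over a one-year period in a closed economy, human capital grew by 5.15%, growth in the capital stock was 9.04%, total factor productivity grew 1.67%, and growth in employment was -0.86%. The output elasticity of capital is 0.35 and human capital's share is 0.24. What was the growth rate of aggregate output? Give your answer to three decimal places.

Aggregate output growth was 5.717%.

Labor's share = 1 − 0.35 − 0.24 = 0.41.
The capital stock: 0.35 × 9.04 = 3.164 pp.
Human capital: 0.24 × 5.15 = 1.236 pp.
Employment: 0.41 × (-0.86) = -0.3526 pp.
Output growth = 1.67 + 4.0474 = 5.7174%.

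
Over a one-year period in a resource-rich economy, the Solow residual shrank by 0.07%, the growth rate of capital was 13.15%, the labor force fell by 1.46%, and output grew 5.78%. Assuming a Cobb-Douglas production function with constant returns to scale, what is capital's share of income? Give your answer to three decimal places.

α = 0.500

gY = gA + α·gK + (1−α)·gL, so gY − gA − gL = α(gK − gL).
5.78 + 0.07 + 1.46 = α × (13.15 − (-1.46)).
7.31 = 14.61 α, so α = 0.50034.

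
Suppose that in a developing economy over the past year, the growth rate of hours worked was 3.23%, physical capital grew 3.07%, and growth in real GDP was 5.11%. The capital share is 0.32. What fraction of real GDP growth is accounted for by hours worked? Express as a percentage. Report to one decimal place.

Labor's share = 1 − 0.32 = 0.68.
Hours worked contributed 0.68 × 3.23 = 2.1964 pp.
Share of growth = 2.1964 / 5.11 × 100 = 42.982%.

Hours worked accounted for 43.0% of growth.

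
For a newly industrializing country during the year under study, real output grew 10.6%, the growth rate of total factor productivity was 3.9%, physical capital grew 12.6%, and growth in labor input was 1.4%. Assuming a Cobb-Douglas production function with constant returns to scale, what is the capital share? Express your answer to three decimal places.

gY = gA + α·gK + (1−α)·gL, so gY − gA − gL = α(gK − gL).
10.6 − 3.9 − 1.4 = α × (12.6 − 1.4).
5.3 = 11.2 α, so α = 0.47321.

α = 0.473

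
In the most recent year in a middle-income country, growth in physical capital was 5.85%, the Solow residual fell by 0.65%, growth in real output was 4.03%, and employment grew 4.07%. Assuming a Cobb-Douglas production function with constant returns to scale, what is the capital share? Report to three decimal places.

gY = gA + α·gK + (1−α)·gL, so gY − gA − gL = α(gK − gL).
4.03 + 0.65 − 4.07 = α × (5.85 − 4.07).
0.61 = 1.78 α, so α = 0.3427.

The capital share is 0.343.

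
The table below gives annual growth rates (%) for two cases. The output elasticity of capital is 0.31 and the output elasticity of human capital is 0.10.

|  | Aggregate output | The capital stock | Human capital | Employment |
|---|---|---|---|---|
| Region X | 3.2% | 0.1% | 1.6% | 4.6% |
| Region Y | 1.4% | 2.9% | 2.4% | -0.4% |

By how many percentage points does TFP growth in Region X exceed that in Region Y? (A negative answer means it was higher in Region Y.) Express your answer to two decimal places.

-0.20 percentage points

Labor's share = 1 − 0.31 − 0.1 = 0.59.
Region X: TFP = 3.2 − 0.031 − 0.16 − 2.714 = 0.295%.
Region Y: TFP = 1.4 − 0.899 − 0.24 + 0.236 = 0.497%.
Difference = 0.295 − (0.497) = -0.202 pp.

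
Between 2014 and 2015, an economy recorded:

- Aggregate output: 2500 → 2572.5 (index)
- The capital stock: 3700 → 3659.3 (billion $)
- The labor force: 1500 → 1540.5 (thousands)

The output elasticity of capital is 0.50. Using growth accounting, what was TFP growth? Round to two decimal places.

2.10%

Aggregate output growth = (2572.5 − 2500) / 2500 = 2.9%.
The capital stock growth = (3659.3 − 3700) / 3700 = -1.1%.
The labor force growth = (1540.5 − 1500) / 1500 = 2.7%.
Labor's share = 1 − 0.5 = 0.5.
The capital stock: 0.5 × (-1.1) = -0.55 pp.
The labor force: 0.5 × 2.7 = 1.35 pp.
TFP growth = 2.9 − 0.8 = 2.1%.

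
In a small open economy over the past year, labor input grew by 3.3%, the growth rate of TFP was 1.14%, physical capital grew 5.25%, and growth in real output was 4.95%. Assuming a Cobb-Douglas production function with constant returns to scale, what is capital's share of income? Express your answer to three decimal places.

α = 0.262

gY = gA + α·gK + (1−α)·gL, so gY − gA − gL = α(gK − gL).
4.95 − 1.14 − 3.3 = α × (5.25 − 3.3).
0.51 = 1.95 α, so α = 0.26154.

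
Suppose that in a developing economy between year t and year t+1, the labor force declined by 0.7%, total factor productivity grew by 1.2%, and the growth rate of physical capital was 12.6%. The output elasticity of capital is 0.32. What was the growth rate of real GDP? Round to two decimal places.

Labor's share = 1 − 0.32 = 0.68.
Physical capital: 0.32 × 12.6 = 4.032 pp.
The labor force: 0.68 × (-0.7) = -0.476 pp.
Output growth = 1.2 + 3.556 = 4.756%.

Real GDP growth was 4.76%.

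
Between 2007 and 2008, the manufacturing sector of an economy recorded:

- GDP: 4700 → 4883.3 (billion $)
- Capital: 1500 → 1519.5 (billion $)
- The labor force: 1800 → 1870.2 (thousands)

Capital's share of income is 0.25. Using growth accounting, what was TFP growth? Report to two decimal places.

0.65%

GDP growth = (4883.3 − 4700) / 4700 = 3.9%.
Capital growth = (1519.5 − 1500) / 1500 = 1.3%.
The labor force growth = (1870.2 − 1800) / 1800 = 3.9%.
Labor's share = 1 − 0.25 = 0.75.
Capital: 0.25 × 1.3 = 0.325 pp.
The labor force: 0.75 × 3.9 = 2.925 pp.
TFP growth = 3.9 − 3.25 = 0.65%.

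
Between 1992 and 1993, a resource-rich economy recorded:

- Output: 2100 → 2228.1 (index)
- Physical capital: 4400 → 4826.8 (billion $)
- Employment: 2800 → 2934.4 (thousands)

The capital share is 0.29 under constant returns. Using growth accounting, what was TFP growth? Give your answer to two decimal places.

Output growth = (2228.1 − 2100) / 2100 = 6.1%.
Physical capital growth = (4826.8 − 4400) / 4400 = 9.7%.
Employment growth = (2934.4 − 2800) / 2800 = 4.8%.
Labor's share = 1 − 0.29 = 0.71.
Physical capital: 0.29 × 9.7 = 2.813 pp.
Employment: 0.71 × 4.8 = 3.408 pp.
TFP growth = 6.1 − 6.221 = -0.121%.

-0.12%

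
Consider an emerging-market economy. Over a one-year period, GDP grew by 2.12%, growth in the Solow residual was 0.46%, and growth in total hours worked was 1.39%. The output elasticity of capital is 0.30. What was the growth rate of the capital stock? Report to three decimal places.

Labor's share = 1 − 0.3 = 0.7.
gY = gA + 0.7×1.39 + 0.3×g.
0.3×g = 2.12 − 0.46 − 0.973 = 0.687.
g = 0.687 / 0.3 = 2.29%.

2.290%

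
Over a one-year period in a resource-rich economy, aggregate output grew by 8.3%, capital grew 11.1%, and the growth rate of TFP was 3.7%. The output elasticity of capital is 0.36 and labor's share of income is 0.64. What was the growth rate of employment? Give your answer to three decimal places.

0.944%

Labor's share = 1 − 0.36 = 0.64.
gY = gA + 0.36×11.1 + 0.64×g.
0.64×g = 8.3 − 3.7 − 3.996 = 0.604.
g = 0.604 / 0.64 = 0.94375%.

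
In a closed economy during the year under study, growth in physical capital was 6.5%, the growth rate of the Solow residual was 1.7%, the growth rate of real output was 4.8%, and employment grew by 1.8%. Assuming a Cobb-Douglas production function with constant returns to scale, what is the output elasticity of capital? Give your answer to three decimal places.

gY = gA + α·gK + (1−α)·gL, so gY − gA − gL = α(gK − gL).
4.8 − 1.7 − 1.8 = α × (6.5 − 1.8).
1.3 = 4.7 α, so α = 0.2766.

The output elasticity of capital is 0.277.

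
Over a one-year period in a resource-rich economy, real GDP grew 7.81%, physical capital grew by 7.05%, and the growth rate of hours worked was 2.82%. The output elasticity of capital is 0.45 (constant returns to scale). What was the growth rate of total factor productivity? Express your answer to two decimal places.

Labor's share = 1 − 0.45 = 0.55.
Physical capital: 0.45 × 7.05 = 3.1725 pp.
Hours worked: 0.55 × 2.82 = 1.551 pp.
TFP growth = 7.81 − 4.7235 = 3.0865%.

3.09%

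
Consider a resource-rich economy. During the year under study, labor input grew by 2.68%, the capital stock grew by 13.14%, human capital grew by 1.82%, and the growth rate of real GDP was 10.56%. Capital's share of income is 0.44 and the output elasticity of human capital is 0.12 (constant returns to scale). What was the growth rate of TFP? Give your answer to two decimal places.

3.38%

Labor's share = 1 − 0.44 − 0.12 = 0.44.
The capital stock: 0.44 × 13.14 = 5.7816 pp.
Human capital: 0.12 × 1.82 = 0.2184 pp.
Labor input: 0.44 × 2.68 = 1.1792 pp.
TFP growth = 10.56 − 7.1792 = 3.3808%.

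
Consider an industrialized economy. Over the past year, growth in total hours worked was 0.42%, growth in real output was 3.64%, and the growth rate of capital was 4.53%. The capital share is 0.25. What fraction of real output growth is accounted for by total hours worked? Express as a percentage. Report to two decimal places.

8.65%

Labor's share = 1 − 0.25 = 0.75.
Total hours worked contributed 0.75 × 0.42 = 0.315 pp.
Share of growth = 0.315 / 3.64 × 100 = 8.6538%.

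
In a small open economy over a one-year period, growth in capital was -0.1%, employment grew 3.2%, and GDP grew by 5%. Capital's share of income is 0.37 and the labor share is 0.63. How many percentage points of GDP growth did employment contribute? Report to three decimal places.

2.016 percentage points

Labor's share = 1 − 0.37 = 0.63.
Contribution = share × growth = 0.63 × 3.2 = 2.016 pp.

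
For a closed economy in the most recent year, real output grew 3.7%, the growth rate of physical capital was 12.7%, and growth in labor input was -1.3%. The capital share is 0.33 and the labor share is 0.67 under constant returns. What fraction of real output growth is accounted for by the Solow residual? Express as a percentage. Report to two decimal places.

10.27%

Labor's share = 1 − 0.33 = 0.67.
Physical capital: 0.33 × 12.7 = 4.191 pp.
Labor input: 0.67 × (-1.3) = -0.871 pp.
TFP growth = 3.7 − 3.32 = 0.38%.
TFP share of growth = 0.38 / 3.7 × 100 = 10.2703%.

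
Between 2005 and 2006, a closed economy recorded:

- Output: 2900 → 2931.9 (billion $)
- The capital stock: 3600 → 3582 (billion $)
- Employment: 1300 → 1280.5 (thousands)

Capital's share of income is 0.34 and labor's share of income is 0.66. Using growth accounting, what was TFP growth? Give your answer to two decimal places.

2.26%

Output growth = (2931.9 − 2900) / 2900 = 1.1%.
The capital stock growth = (3582 − 3600) / 3600 = -0.5%.
Employment growth = (1280.5 − 1300) / 1300 = -1.5%.
Labor's share = 1 − 0.34 = 0.66.
The capital stock: 0.34 × (-0.5) = -0.17 pp.
Employment: 0.66 × (-1.5) = -0.99 pp.
TFP growth = 1.1 + 1.16 = 2.26%.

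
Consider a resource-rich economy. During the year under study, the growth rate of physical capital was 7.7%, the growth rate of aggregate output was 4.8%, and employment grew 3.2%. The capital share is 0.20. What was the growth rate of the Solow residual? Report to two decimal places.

Labor's share = 1 − 0.2 = 0.8.
Physical capital: 0.2 × 7.7 = 1.54 pp.
Employment: 0.8 × 3.2 = 2.56 pp.
TFP growth = 4.8 − 4.1 = 0.7%.

0.70%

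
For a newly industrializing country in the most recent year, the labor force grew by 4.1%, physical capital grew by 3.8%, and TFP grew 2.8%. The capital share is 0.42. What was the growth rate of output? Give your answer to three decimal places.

6.774%

Labor's share = 1 − 0.42 = 0.58.
Physical capital: 0.42 × 3.8 = 1.596 pp.
The labor force: 0.58 × 4.1 = 2.378 pp.
Output growth = 2.8 + 3.974 = 6.774%.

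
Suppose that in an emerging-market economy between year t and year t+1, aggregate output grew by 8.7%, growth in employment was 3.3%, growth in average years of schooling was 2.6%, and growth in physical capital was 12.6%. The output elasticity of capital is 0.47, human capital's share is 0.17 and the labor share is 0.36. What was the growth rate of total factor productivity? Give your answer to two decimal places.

Total factor productivity grew 1.15%.

Labor's share = 1 − 0.47 − 0.17 = 0.36.
Physical capital: 0.47 × 12.6 = 5.922 pp.
Average years of schooling: 0.17 × 2.6 = 0.442 pp.
Employment: 0.36 × 3.3 = 1.188 pp.
TFP growth = 8.7 − 7.552 = 1.148%.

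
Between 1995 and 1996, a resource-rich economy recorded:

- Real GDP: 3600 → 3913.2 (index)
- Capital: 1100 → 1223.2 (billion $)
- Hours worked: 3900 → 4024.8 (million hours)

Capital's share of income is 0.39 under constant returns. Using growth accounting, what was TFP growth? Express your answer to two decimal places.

Real GDP growth = (3913.2 − 3600) / 3600 = 8.7%.
Capital growth = (1223.2 − 1100) / 1100 = 11.2%.
Hours worked growth = (4024.8 − 3900) / 3900 = 3.2%.
Labor's share = 1 − 0.39 = 0.61.
Capital: 0.39 × 11.2 = 4.368 pp.
Hours worked: 0.61 × 3.2 = 1.952 pp.
TFP growth = 8.7 − 6.32 = 2.38%.

2.38%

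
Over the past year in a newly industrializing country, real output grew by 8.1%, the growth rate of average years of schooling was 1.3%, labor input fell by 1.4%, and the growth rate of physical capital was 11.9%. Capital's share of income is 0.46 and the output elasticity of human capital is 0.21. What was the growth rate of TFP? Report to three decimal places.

Labor's share = 1 − 0.46 − 0.21 = 0.33.
Physical capital: 0.46 × 11.9 = 5.474 pp.
Average years of schooling: 0.21 × 1.3 = 0.273 pp.
Labor input: 0.33 × (-1.4) = -0.462 pp.
TFP growth = 8.1 − 5.285 = 2.815%.

TFP grew 2.815%.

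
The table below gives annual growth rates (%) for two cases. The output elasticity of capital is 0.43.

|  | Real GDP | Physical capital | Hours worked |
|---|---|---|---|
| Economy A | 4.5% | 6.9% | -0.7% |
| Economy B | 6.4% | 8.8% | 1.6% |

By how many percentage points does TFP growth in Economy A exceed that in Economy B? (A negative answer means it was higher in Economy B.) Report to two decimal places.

0.23 percentage points

Labor's share = 1 − 0.43 = 0.57.
Economy A: TFP = 4.5 − 2.967 + 0.399 = 1.932%.
Economy B: TFP = 6.4 − 3.784 − 0.912 = 1.704%.
Difference = 1.932 − (1.704) = 0.228 pp.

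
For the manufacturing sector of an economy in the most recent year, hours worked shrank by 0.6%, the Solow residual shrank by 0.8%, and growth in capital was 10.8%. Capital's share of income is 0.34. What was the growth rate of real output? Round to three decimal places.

Labor's share = 1 − 0.34 = 0.66.
Capital: 0.34 × 10.8 = 3.672 pp.
Hours worked: 0.66 × (-0.6) = -0.396 pp.
Output growth = -0.8 + 3.276 = 2.476%.

Real output growth was 2.476%.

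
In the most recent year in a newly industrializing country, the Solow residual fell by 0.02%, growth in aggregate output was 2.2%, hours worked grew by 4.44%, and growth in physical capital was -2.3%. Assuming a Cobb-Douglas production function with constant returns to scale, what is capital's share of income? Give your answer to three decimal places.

gY = gA + α·gK + (1−α)·gL, so gY − gA − gL = α(gK − gL).
2.2 + 0.02 − 4.44 = α × (-2.3 − 4.44).
-2.22 = -6.74 α, so α = 0.32938.

Capital's share of income is 0.329.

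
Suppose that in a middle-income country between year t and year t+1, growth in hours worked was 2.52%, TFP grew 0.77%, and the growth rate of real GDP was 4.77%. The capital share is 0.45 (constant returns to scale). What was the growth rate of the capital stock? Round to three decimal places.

The capital stock growth was 5.809%.

Labor's share = 1 − 0.45 = 0.55.
gY = gA + 0.55×2.52 + 0.45×g.
0.45×g = 4.77 − 0.77 − 1.386 = 2.614.
g = 2.614 / 0.45 = 5.80889%.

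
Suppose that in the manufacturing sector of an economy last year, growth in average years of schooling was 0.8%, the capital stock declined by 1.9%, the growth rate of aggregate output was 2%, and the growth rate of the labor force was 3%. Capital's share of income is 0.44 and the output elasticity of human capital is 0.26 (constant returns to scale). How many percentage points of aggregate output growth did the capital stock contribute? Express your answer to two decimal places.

-0.84

Contribution = share × growth = 0.44 × (-1.9) = -0.836 pp.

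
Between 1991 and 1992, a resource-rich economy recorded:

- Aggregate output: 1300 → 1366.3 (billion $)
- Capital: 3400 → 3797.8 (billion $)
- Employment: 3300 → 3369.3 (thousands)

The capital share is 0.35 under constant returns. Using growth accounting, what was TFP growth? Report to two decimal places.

-0.36%

Aggregate output growth = (1366.3 − 1300) / 1300 = 5.1%.
Capital growth = (3797.8 − 3400) / 3400 = 11.7%.
Employment growth = (3369.3 − 3300) / 3300 = 2.1%.
Labor's share = 1 − 0.35 = 0.65.
Capital: 0.35 × 11.7 = 4.095 pp.
Employment: 0.65 × 2.1 = 1.365 pp.
TFP growth = 5.1 − 5.46 = -0.36%.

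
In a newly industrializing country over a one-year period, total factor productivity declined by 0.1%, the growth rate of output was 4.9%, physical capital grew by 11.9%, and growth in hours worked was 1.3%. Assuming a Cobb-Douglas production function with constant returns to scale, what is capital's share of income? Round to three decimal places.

gY = gA + α·gK + (1−α)·gL, so gY − gA − gL = α(gK − gL).
4.9 + 0.1 − 1.3 = α × (11.9 − 1.3).
3.7 = 10.6 α, so α = 0.34906.

Capital's share of income is 0.349.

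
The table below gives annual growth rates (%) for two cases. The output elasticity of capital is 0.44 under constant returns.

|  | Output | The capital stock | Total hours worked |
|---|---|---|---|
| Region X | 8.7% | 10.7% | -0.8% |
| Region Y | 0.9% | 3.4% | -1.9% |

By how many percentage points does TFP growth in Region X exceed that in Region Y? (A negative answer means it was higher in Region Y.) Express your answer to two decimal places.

3.97 percentage points

Labor's share = 1 − 0.44 = 0.56.
Region X: TFP = 8.7 − 4.708 + 0.448 = 4.44%.
Region Y: TFP = 0.9 − 1.496 + 1.064 = 0.468%.
Difference = 4.44 − (0.468) = 3.972 pp.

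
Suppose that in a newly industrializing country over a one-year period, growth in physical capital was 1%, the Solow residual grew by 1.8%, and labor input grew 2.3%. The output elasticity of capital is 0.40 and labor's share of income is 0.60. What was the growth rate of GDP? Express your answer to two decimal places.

3.58%

Labor's share = 1 − 0.4 = 0.6.
Physical capital: 0.4 × 1 = 0.4 pp.
Labor input: 0.6 × 2.3 = 1.38 pp.
Output growth = 1.8 + 1.78 = 3.58%.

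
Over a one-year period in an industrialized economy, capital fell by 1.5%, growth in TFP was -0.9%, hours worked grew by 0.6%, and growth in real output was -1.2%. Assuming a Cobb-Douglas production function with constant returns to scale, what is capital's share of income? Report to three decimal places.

gY = gA + α·gK + (1−α)·gL, so gY − gA − gL = α(gK − gL).
-1.2 + 0.9 − 0.6 = α × (-1.5 − 0.6).
-0.9 = -2.1 α, so α = 0.42857.

Capital's share of income is 0.429.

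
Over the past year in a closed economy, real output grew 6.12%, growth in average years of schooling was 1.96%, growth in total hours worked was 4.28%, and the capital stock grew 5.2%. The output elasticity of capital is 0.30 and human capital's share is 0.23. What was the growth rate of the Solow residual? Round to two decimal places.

Labor's share = 1 − 0.3 − 0.23 = 0.47.
The capital stock: 0.3 × 5.2 = 1.56 pp.
Average years of schooling: 0.23 × 1.96 = 0.4508 pp.
Total hours worked: 0.47 × 4.28 = 2.0116 pp.
TFP growth = 6.12 − 4.0224 = 2.0976%.

The Solow residual growth was 2.10%.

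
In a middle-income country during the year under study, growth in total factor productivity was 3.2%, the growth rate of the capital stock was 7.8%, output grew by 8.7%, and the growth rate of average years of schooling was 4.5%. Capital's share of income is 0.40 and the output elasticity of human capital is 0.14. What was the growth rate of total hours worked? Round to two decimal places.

3.80%

Labor's share = 1 − 0.4 − 0.14 = 0.46.
gY = gA + 0.4×7.8 + 0.14×4.5 + 0.46×g.
0.46×g = 8.7 − 3.2 − 3.75 = 1.75.
g = 1.75 / 0.46 = 3.8043%.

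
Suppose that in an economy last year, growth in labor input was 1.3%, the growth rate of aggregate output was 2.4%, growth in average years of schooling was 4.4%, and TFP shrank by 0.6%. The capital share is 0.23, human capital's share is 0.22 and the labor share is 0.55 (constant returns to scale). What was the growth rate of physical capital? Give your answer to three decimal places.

Labor's share = 1 − 0.23 − 0.22 = 0.55.
gY = gA + 0.22×4.4 + 0.55×1.3 + 0.23×g.
0.23×g = 2.4 + 0.6 − 1.683 = 1.317.
g = 1.317 / 0.23 = 5.72609%.

5.726%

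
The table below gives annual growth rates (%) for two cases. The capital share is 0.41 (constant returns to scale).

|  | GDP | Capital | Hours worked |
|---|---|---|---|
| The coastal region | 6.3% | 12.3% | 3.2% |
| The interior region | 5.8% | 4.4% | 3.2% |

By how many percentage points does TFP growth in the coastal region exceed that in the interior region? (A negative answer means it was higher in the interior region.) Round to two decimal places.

Labor's share = 1 − 0.41 = 0.59.
The coastal region: TFP = 6.3 − 5.043 − 1.888 = -0.631%.
The interior region: TFP = 5.8 − 1.804 − 1.888 = 2.108%.
Difference = -0.631 − (2.108) = -2.739 pp.

-2.74 percentage points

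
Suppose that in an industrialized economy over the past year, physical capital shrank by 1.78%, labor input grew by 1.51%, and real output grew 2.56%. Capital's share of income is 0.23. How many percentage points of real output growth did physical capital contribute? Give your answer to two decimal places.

-0.41 pp

Contribution = share × growth = 0.23 × (-1.78) = -0.4094 pp.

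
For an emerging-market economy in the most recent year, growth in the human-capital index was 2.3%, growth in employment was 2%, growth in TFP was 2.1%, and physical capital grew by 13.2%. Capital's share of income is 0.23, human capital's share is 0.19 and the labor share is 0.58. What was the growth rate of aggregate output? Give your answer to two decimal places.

Labor's share = 1 − 0.23 − 0.19 = 0.58.
Physical capital: 0.23 × 13.2 = 3.036 pp.
The human-capital index: 0.19 × 2.3 = 0.437 pp.
Employment: 0.58 × 2 = 1.16 pp.
Output growth = 2.1 + 4.633 = 6.733%.

6.73%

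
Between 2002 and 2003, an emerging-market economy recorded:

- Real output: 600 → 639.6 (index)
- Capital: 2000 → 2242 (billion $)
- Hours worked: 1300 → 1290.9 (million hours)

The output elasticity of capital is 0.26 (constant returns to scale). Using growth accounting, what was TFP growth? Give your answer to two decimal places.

Real output growth = (639.6 − 600) / 600 = 6.6%.
Capital growth = (2242 − 2000) / 2000 = 12.1%.
Hours worked growth = (1290.9 − 1300) / 1300 = -0.7%.
Labor's share = 1 − 0.26 = 0.74.
Capital: 0.26 × 12.1 = 3.146 pp.
Hours worked: 0.74 × (-0.7) = -0.518 pp.
TFP growth = 6.6 − 2.628 = 3.972%.

TFP grew 3.97%.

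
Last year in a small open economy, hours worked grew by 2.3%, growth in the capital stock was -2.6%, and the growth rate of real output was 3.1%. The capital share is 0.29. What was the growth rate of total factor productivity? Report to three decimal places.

Labor's share = 1 − 0.29 = 0.71.
The capital stock: 0.29 × (-2.6) = -0.754 pp.
Hours worked: 0.71 × 2.3 = 1.633 pp.
TFP growth = 3.1 − 0.879 = 2.221%.

2.221%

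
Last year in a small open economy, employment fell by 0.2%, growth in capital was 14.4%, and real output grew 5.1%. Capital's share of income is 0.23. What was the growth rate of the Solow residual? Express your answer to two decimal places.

1.94%

Labor's share = 1 − 0.23 = 0.77.
Capital: 0.23 × 14.4 = 3.312 pp.
Employment: 0.77 × (-0.2) = -0.154 pp.
TFP growth = 5.1 − 3.158 = 1.942%.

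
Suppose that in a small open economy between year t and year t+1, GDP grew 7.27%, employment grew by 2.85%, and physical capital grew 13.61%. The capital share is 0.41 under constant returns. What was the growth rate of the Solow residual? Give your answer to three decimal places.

0.008%

Labor's share = 1 − 0.41 = 0.59.
Physical capital: 0.41 × 13.61 = 5.5801 pp.
Employment: 0.59 × 2.85 = 1.6815 pp.
TFP growth = 7.27 − 7.2616 = 0.0084%.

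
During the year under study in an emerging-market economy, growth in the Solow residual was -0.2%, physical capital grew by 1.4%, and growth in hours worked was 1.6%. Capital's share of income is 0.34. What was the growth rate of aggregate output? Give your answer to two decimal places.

Aggregate output growth was 1.33%.

Labor's share = 1 − 0.34 = 0.66.
Physical capital: 0.34 × 1.4 = 0.476 pp.
Hours worked: 0.66 × 1.6 = 1.056 pp.
Output growth = -0.2 + 1.532 = 1.332%.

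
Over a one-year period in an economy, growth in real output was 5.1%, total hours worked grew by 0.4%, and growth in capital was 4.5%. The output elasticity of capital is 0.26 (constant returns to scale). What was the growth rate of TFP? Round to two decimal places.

Labor's share = 1 − 0.26 = 0.74.
Capital: 0.26 × 4.5 = 1.17 pp.
Total hours worked: 0.74 × 0.4 = 0.296 pp.
TFP growth = 5.1 − 1.466 = 3.634%.

3.63%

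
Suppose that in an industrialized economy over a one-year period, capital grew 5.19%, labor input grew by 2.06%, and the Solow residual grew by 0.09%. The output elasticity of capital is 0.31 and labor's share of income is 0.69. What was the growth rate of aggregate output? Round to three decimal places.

Labor's share = 1 − 0.31 = 0.69.
Capital: 0.31 × 5.19 = 1.6089 pp.
Labor input: 0.69 × 2.06 = 1.4214 pp.
Output growth = 0.09 + 3.0303 = 3.1203%.

3.120%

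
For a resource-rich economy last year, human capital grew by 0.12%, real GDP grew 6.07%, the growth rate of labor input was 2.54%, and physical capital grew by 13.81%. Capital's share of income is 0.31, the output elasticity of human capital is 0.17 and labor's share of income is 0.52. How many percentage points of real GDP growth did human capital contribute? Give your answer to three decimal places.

0.020

Contribution = share × growth = 0.17 × 0.12 = 0.0204 pp.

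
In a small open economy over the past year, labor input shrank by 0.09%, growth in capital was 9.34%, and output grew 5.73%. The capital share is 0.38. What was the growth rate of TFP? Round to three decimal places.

Labor's share = 1 − 0.38 = 0.62.
Capital: 0.38 × 9.34 = 3.5492 pp.
Labor input: 0.62 × (-0.09) = -0.0558 pp.
TFP growth = 5.73 − 3.4934 = 2.2366%.

2.237%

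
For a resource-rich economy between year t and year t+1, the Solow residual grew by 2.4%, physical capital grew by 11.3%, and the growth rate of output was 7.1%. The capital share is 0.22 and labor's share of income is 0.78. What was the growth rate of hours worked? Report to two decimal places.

Hours worked growth was 2.84%.

Labor's share = 1 − 0.22 = 0.78.
gY = gA + 0.22×11.3 + 0.78×g.
0.78×g = 7.1 − 2.4 − 2.486 = 2.214.
g = 2.214 / 0.78 = 2.8385%.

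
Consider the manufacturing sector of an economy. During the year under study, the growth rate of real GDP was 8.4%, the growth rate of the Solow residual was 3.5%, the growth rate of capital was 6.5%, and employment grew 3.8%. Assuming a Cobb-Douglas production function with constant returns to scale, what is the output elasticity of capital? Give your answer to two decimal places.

gY = gA + α·gK + (1−α)·gL, so gY − gA − gL = α(gK − gL).
8.4 − 3.5 − 3.8 = α × (6.5 − 3.8).
1.1 = 2.7 α, so α = 0.4074.

0.41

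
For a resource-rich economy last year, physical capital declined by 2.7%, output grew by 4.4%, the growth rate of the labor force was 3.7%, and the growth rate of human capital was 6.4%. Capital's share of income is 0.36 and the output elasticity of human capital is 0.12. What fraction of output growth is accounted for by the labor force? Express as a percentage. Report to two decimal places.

Labor's share = 1 − 0.36 − 0.12 = 0.52.
The labor force contributed 0.52 × 3.7 = 1.924 pp.
Share of growth = 1.924 / 4.4 × 100 = 43.7273%.

43.73%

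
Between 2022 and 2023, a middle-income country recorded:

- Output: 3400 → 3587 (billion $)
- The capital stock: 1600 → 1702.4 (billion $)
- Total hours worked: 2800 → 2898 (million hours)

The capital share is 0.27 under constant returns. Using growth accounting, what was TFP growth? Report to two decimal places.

Output growth = (3587 − 3400) / 3400 = 5.5%.
The capital stock growth = (1702.4 − 1600) / 1600 = 6.4%.
Total hours worked growth = (2898 − 2800) / 2800 = 3.5%.
Labor's share = 1 − 0.27 = 0.73.
The capital stock: 0.27 × 6.4 = 1.728 pp.
Total hours worked: 0.73 × 3.5 = 2.555 pp.
TFP growth = 5.5 − 4.283 = 1.217%.

1.22%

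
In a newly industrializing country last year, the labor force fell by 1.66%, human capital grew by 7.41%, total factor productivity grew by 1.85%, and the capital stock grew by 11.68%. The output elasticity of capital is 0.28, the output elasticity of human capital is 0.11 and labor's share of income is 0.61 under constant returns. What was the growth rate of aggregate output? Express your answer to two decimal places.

Labor's share = 1 − 0.28 − 0.11 = 0.61.
The capital stock: 0.28 × 11.68 = 3.2704 pp.
Human capital: 0.11 × 7.41 = 0.8151 pp.
The labor force: 0.61 × (-1.66) = -1.0126 pp.
Output growth = 1.85 + 3.0729 = 4.9229%.

Aggregate output grew 4.92%.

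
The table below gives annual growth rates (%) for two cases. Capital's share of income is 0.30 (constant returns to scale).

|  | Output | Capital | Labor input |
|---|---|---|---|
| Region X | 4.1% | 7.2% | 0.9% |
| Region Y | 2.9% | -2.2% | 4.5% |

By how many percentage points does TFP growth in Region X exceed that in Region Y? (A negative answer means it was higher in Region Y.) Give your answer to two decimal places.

0.90 percentage points

Labor's share = 1 − 0.3 = 0.7.
Region X: TFP = 4.1 − 2.16 − 0.63 = 1.31%.
Region Y: TFP = 2.9 + 0.66 − 3.15 = 0.41%.
Difference = 1.31 − (0.41) = 0.9 pp.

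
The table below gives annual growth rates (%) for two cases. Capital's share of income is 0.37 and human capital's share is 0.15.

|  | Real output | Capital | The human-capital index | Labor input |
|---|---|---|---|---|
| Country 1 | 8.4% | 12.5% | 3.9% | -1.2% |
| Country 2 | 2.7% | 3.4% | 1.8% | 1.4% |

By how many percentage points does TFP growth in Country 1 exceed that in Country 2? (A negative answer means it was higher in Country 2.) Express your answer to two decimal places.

Labor's share = 1 − 0.37 − 0.15 = 0.48.
Country 1: TFP = 8.4 − 4.625 − 0.585 + 0.576 = 3.766%.
Country 2: TFP = 2.7 − 1.258 − 0.27 − 0.672 = 0.5%.
Difference = 3.766 − (0.5) = 3.266 pp.

3.27 percentage points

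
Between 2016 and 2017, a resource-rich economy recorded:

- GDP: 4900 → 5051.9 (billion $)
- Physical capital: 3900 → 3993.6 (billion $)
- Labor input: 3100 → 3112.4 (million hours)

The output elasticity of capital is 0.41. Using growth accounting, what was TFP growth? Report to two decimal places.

GDP growth = (5051.9 − 4900) / 4900 = 3.1%.
Physical capital growth = (3993.6 − 3900) / 3900 = 2.4%.
Labor input growth = (3112.4 − 3100) / 3100 = 0.4%.
Labor's share = 1 − 0.41 = 0.59.
Physical capital: 0.41 × 2.4 = 0.984 pp.
Labor input: 0.59 × 0.4 = 0.236 pp.
TFP growth = 3.1 − 1.22 = 1.88%.

TFP growth was 1.88%.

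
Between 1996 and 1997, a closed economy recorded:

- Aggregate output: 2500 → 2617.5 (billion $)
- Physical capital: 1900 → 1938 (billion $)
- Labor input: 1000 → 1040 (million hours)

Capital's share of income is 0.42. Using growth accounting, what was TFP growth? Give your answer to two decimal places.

Aggregate output growth = (2617.5 − 2500) / 2500 = 4.7%.
Physical capital growth = (1938 − 1900) / 1900 = 2%.
Labor input growth = (1040 − 1000) / 1000 = 4%.
Labor's share = 1 − 0.42 = 0.58.
Physical capital: 0.42 × 2 = 0.84 pp.
Labor input: 0.58 × 4 = 2.32 pp.
TFP growth = 4.7 − 3.16 = 1.54%.

TFP growth was 1.54%.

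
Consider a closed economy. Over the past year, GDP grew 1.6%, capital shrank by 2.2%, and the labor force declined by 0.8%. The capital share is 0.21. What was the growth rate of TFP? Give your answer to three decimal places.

TFP grew 2.694%.

Labor's share = 1 − 0.21 = 0.79.
Capital: 0.21 × (-2.2) = -0.462 pp.
The labor force: 0.79 × (-0.8) = -0.632 pp.
TFP growth = 1.6 + 1.094 = 2.694%.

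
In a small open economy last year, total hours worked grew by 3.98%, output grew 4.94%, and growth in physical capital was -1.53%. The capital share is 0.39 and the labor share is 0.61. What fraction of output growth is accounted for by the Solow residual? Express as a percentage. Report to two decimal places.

Labor's share = 1 − 0.39 = 0.61.
Physical capital: 0.39 × (-1.53) = -0.5967 pp.
Total hours worked: 0.61 × 3.98 = 2.4278 pp.
TFP growth = 4.94 − 1.8311 = 3.1089%.
TFP share of growth = 3.1089 / 4.94 × 100 = 62.9332%.

The Solow residual accounted for 62.93% of growth.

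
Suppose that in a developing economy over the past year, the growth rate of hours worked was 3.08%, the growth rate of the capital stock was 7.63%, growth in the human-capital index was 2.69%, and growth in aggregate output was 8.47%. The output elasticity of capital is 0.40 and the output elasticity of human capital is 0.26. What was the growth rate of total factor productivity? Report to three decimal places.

Total factor productivity growth was 3.671%.

Labor's share = 1 − 0.4 − 0.26 = 0.34.
The capital stock: 0.4 × 7.63 = 3.052 pp.
The human-capital index: 0.26 × 2.69 = 0.6994 pp.
Hours worked: 0.34 × 3.08 = 1.0472 pp.
TFP growth = 8.47 − 4.7986 = 3.6714%.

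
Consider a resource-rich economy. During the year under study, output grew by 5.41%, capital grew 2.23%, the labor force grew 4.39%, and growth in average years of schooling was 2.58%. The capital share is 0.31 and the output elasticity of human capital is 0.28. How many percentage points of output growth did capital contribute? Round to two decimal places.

Contribution = share × growth = 0.31 × 2.23 = 0.6913 pp.

0.69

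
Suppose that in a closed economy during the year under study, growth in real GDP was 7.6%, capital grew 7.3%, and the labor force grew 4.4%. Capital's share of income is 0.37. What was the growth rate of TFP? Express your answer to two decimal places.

2.13%

Labor's share = 1 − 0.37 = 0.63.
Capital: 0.37 × 7.3 = 2.701 pp.
The labor force: 0.63 × 4.4 = 2.772 pp.
TFP growth = 7.6 − 5.473 = 2.127%.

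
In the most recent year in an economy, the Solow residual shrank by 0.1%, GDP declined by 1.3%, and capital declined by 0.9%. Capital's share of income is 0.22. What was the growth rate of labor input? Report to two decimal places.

-1.28%

Labor's share = 1 − 0.22 = 0.78.
gY = gA + 0.22×(-0.9) + 0.78×g.
0.78×g = -1.3 + 0.1 + 0.198 = -1.002.
g = -1.002 / 0.78 = -1.2846%.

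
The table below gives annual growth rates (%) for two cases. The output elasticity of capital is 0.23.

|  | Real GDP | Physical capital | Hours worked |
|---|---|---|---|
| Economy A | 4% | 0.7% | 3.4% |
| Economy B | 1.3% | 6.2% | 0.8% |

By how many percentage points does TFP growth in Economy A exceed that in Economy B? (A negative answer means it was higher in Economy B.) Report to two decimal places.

Labor's share = 1 − 0.23 = 0.77.
Economy A: TFP = 4 − 0.161 − 2.618 = 1.221%.
Economy B: TFP = 1.3 − 1.426 − 0.616 = -0.742%.
Difference = 1.221 − (-0.742) = 1.963 pp.

1.96 percentage points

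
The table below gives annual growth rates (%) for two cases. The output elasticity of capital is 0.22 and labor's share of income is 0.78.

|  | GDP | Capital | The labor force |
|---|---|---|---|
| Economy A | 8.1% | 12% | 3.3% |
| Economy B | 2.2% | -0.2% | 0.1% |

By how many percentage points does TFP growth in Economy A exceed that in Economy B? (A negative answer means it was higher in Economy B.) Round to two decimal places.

0.72 percentage points

Labor's share = 1 − 0.22 = 0.78.
Economy A: TFP = 8.1 − 2.64 − 2.574 = 2.886%.
Economy B: TFP = 2.2 + 0.044 − 0.078 = 2.166%.
Difference = 2.886 − (2.166) = 0.72 pp.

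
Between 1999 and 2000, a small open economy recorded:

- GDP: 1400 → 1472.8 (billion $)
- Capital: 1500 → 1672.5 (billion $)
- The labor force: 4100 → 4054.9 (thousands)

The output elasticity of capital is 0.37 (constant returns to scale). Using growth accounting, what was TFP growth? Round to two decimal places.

TFP grew 1.64%.

GDP growth = (1472.8 − 1400) / 1400 = 5.2%.
Capital growth = (1672.5 − 1500) / 1500 = 11.5%.
The labor force growth = (4054.9 − 4100) / 4100 = -1.1%.
Labor's share = 1 − 0.37 = 0.63.
Capital: 0.37 × 11.5 = 4.255 pp.
The labor force: 0.63 × (-1.1) = -0.693 pp.
TFP growth = 5.2 − 3.562 = 1.638%.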